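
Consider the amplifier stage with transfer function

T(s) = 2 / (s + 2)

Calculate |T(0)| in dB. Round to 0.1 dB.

0.0 dB

T(0) = 2 / (2) = 1
20 log₁₀(1) ≈ 0.00 dB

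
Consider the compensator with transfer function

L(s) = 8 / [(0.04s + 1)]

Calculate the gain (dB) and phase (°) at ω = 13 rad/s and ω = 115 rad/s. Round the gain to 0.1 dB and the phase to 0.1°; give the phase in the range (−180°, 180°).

ω = 13: 17.0 dB, -27.5°; ω = 115: 4.6 dB, -77.7°

At ω = 13 rad/s:
pole (1 + j13·0.04) = 1 + j0.52 → |·| ≈ 1.1271, ∠ ≈ 27.47°
|L| = 8 · 1 / (1.1271) ≈ 7.0979
Gain = 20 log₁₀(7.0979) ≈ 17.02 dB
∠L = (0°) − (27.47°) = -27.47°

At ω = 115 rad/s:
pole (1 + j115·0.04) = 1 + j4.6 → |·| ≈ 4.7074, ∠ ≈ 77.74°
|L| = 8 · 1 / (4.7074) ≈ 1.6995
Gain = 20 log₁₀(1.6995) ≈ 4.61 dB
∠L = (0°) − (77.74°) = -77.74°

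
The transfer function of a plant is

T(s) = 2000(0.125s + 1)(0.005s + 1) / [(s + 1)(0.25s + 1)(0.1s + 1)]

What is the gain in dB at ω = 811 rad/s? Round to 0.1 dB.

At ω = 811 rad/s:
zero (1 + j811·0.125) = 1 + j101.375 → |·| ≈ 101.38, ∠ ≈ 89.43°
zero (1 + j811·0.005) = 1 + j4.055 → |·| ≈ 4.1765, ∠ ≈ 76.15°
pole (1 + j811·1) = 1 + j811 → |·| ≈ 811, ∠ ≈ 89.93°
pole (1 + j811·0.25) = 1 + j202.75 → |·| ≈ 202.75, ∠ ≈ 89.72°
pole (1 + j811·0.1) = 1 + j81.1 → |·| ≈ 81.106, ∠ ≈ 89.29°
|T| = 2000 · 101.38 · 4.1765 / (811 · 202.75 · 81.106) ≈ 0.063498
Gain = 20 log₁₀(0.063498) ≈ -23.94 dB

-23.9 dB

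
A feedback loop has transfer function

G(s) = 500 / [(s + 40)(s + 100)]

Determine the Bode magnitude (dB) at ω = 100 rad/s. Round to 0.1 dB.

-29.7 dB

At s = jω = j100:
pole (s+40): 40 + j100 → |·| = √(40²+100²) = √11600 ≈ 107.7, ∠ = arctan(100/40) ≈ 68.20°
pole (s+100): 100 + j100 → |·| = √(100²+100²) = √20000 ≈ 141.42, ∠ = arctan(100/100) ≈ 45.00°
|G| = 500 / 15231 ≈ 0.032828
Gain = 20 log₁₀(0.032828) ≈ -29.68 dB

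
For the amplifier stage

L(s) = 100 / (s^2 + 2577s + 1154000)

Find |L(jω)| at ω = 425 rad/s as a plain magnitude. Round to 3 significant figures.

Substitute s = j425:
Numerator: 100 = 100 + j0
Denominator: (j425)^2 + 2577(j425) + 1154000 = 973375 + j1095225
|N| = √(100² + 0²) ≈ 100, ∠N ≈ 0.00°
|D| = √(973375² + 1095225²) ≈ 1.4653e+06, ∠D ≈ 48.37°
|L| = 100 / 1.4653e+06 ≈ 6.8245e-05

6.82e-05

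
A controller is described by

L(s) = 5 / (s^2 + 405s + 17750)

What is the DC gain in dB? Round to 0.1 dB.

-71.0 dB

L(0) = 5 / 17750 ≈ 0.00028169
20 log₁₀(0.00028169) ≈ -71.00 dB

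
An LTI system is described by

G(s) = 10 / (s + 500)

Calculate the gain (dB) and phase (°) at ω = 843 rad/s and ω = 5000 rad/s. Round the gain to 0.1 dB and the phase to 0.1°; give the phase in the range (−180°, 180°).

ω = 843: -39.8 dB, -59.3°; ω = 5000: -54.0 dB, -84.3°

Substitute s = j843:
Numerator: 10 = 10 + j0
Denominator: (j843) + 500 = 500 + j843
|N| = √(10² + 0²) ≈ 10, ∠N ≈ 0.00°
|D| = √(500² + 843²) ≈ 980.13, ∠D ≈ 59.33°
|G| = 10 / 980.13 ≈ 0.010203
Gain = 20 log₁₀(0.010203) ≈ -39.83 dB
∠G = 0.00° − 59.33° = -59.33°

Substitute s = j5000:
Numerator: 10 = 10 + j0
Denominator: (j5000) + 500 = 500 + j5000
|N| = √(10² + 0²) ≈ 10, ∠N ≈ 0.00°
|D| = √(500² + 5000²) ≈ 5024.9, ∠D ≈ 84.29°
|G| = 10 / 5024.9 ≈ 0.0019901
Gain = 20 log₁₀(0.0019901) ≈ -54.02 dB
∠G = 0.00° − 84.29° = -84.29°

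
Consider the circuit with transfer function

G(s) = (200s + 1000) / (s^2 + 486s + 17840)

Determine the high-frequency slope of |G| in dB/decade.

-20 dB/decade

Each pole contributes −20 dB/decade at high frequency; each zero contributes +20 dB/decade.
Net: 1 zero(s) − 2 pole(s) → -20 dB/decade.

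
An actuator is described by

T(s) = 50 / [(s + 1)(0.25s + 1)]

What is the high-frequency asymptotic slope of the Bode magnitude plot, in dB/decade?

Each pole contributes −20 dB/decade at high frequency; each zero contributes +20 dB/decade.
Net: 0 zero(s) − 2 pole(s) → -40 dB/decade.

-40 dB/decade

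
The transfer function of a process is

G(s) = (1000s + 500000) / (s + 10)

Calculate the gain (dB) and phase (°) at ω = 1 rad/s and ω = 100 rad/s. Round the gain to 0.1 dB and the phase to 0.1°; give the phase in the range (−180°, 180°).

ω = 1: 93.9 dB, -5.6°; ω = 100: 74.1 dB, -73.0°

Substitute s = j1:
Numerator: 1000(j1) + 500000 = 500000 + j1000
Denominator: (j1) + 10 = 10 + j1
|N| = √(500000² + 1000²) ≈ 5e+05, ∠N ≈ 0.11°
|D| = √(10² + 1²) ≈ 10.05, ∠D ≈ 5.71°
|G| = 5e+05 / 10.05 ≈ 49751
Gain = 20 log₁₀(49751) ≈ 93.94 dB
∠G = 0.11° − 5.71° = -5.60°

Substitute s = j100:
Numerator: 1000(j100) + 500000 = 500000 + j100000
Denominator: (j100) + 10 = 10 + j100
|N| = √(500000² + 100000²) ≈ 5.099e+05, ∠N ≈ 11.31°
|D| = √(10² + 100²) ≈ 100.5, ∠D ≈ 84.29°
|G| = 5.099e+05 / 100.5 ≈ 5073.6
Gain = 20 log₁₀(5073.6) ≈ 74.11 dB
∠G = 11.31° − 84.29° = -72.98°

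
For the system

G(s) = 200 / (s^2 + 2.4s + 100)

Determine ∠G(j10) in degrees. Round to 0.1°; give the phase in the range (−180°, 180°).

-90.0°

At s = jω = j10:
quadratic: (j10)² + 2.4·j10 + 100 = 0 + j24 → |·| ≈ 24, ∠ ≈ 90.00°
∠G = 0.00° − 90.00° = -90.00°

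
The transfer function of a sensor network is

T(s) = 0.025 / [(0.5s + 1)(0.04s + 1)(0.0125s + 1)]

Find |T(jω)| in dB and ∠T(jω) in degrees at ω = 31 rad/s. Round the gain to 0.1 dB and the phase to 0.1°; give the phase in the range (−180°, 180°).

At ω = 31 rad/s:
pole (1 + j31·0.5) = 1 + j15.5 → |·| ≈ 15.532, ∠ ≈ 86.31°
pole (1 + j31·0.04) = 1 + j1.24 → |·| ≈ 1.593, ∠ ≈ 51.12°
pole (1 + j31·0.0125) = 1 + j0.3875 → |·| ≈ 1.0725, ∠ ≈ 21.18°
|T| = 0.025 · 1 / (15.532 · 1.593 · 1.0725) ≈ 0.00094211
Gain = 20 log₁₀(0.00094211) ≈ -60.52 dB
∠T = (0°) − (86.31° + 51.12° + 21.18°) = -158.61°

-60.5 dB, -158.6°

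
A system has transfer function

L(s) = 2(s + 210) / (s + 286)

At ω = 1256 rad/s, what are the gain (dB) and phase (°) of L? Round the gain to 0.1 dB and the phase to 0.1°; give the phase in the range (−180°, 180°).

At s = jω = j1256:
zero (s+210): 210 + j1256 → |·| = √(210²+1256²) = √1621636 ≈ 1273.4, ∠ = arctan(1256/210) ≈ 80.51°
pole (s+286): 286 + j1256 → |·| = √(286²+1256²) = √1659332 ≈ 1288.2, ∠ = arctan(1256/286) ≈ 77.17°
|L| = 2 · 1273.4 / 1288.2 ≈ 1.977
Gain = 20 log₁₀(1.977) ≈ 5.92 dB
∠L = 80.51° − 77.17° = 3.34°

5.9 dB, 3.3°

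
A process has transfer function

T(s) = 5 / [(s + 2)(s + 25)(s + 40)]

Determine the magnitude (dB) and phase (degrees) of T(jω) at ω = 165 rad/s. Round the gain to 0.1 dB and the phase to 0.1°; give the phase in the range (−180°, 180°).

-119.4 dB, 112.9°

At s = jω = j165:
pole (s+2): 2 + j165 → |·| = √(2²+165²) = √27229 ≈ 165.01, ∠ = arctan(165/2) ≈ 89.31°
pole (s+25): 25 + j165 → |·| = √(25²+165²) = √27850 ≈ 166.88, ∠ = arctan(165/25) ≈ 81.38°
pole (s+40): 40 + j165 → |·| = √(40²+165²) = √28825 ≈ 169.78, ∠ = arctan(165/40) ≈ 76.37°
|T| = 5 / 4.6752e+06 ≈ 1.0695e-06
Gain = 20 log₁₀(1.0695e-06) ≈ -119.42 dB
∠T = 0.00° − 247.06° = -247.06° ≡ 112.94° (principal value)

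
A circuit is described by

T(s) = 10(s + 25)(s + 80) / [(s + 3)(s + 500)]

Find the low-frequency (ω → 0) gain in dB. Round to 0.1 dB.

T(0) = 10·25·80 / (3·500) ≈ 13.333
20 log₁₀(13.333) ≈ 22.50 dB

22.5 dB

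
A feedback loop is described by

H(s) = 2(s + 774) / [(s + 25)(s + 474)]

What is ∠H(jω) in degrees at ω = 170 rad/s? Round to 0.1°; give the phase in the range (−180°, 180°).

At s = jω = j170:
zero (s+774): 774 + j170 → |·| = √(774²+170²) = √627976 ≈ 792.45, ∠ = arctan(170/774) ≈ 12.39°
pole (s+25): 25 + j170 → |·| = √(25²+170²) = √29525 ≈ 171.83, ∠ = arctan(170/25) ≈ 81.63°
pole (s+474): 474 + j170 → |·| = √(474²+170²) = √253576 ≈ 503.56, ∠ = arctan(170/474) ≈ 19.73°
∠H = 12.39° − 101.36° = -88.97°

-89.0°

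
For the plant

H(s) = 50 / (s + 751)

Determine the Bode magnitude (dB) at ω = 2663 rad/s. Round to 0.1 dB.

-34.9 dB

Substitute s = j2663:
Numerator: 50 = 50 + j0
Denominator: (j2663) + 751 = 751 + j2663
|N| = √(50² + 0²) ≈ 50, ∠N ≈ 0.00°
|D| = √(751² + 2663²) ≈ 2766.9, ∠D ≈ 74.25°
|H| = 50 / 2766.9 ≈ 0.018071
Gain = 20 log₁₀(0.018071) ≈ -34.86 dB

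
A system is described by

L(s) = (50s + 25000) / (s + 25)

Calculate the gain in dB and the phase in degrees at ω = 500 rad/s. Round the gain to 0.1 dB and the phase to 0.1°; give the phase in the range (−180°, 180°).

37.0 dB, -42.1°

Substitute s = j500:
Numerator: 50(j500) + 25000 = 25000 + j25000
Denominator: (j500) + 25 = 25 + j500
|N| = √(25000² + 25000²) ≈ 35355, ∠N ≈ 45.00°
|D| = √(25² + 500²) ≈ 500.62, ∠D ≈ 87.14°
|L| = 35355 / 500.62 ≈ 70.622
Gain = 20 log₁₀(70.622) ≈ 36.98 dB
∠L = 45.00° − 87.14° = -42.14°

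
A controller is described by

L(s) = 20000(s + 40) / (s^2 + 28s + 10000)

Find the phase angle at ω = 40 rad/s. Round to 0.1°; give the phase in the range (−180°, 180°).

37.4°

At s = jω = j40:
zero (s+40): 40 + j40 → |·| = √(40²+40²) = √3200 ≈ 56.569, ∠ = arctan(40/40) ≈ 45.00°
quadratic: (j40)² + 28·j40 + 10000 = 8400 + j1120 → |·| ≈ 8474.3, ∠ ≈ 7.59°
∠L = 45.00° − 7.59° = 37.41°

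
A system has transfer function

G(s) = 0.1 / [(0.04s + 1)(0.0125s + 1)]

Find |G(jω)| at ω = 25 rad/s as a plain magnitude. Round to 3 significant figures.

0.0675

At ω = 25 rad/s:
pole (1 + j25·0.04) = 1 + j1 → |·| ≈ 1.4142, ∠ ≈ 45.00°
pole (1 + j25·0.0125) = 1 + j0.3125 → |·| ≈ 1.0477, ∠ ≈ 17.35°
|G| = 0.1 · 1 / (1.4142 · 1.0477) ≈ 0.067492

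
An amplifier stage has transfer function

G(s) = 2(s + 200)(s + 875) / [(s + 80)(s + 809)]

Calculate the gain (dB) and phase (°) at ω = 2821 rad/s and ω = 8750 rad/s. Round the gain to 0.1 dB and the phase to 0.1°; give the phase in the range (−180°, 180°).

At s = jω = j2821:
zero (s+200): 200 + j2821 → |·| = √(200²+2821²) = √7998041 ≈ 2828.1, ∠ = arctan(2821/200) ≈ 85.94°
zero (s+875): 875 + j2821 → |·| = √(875²+2821²) = √8723666 ≈ 2953.6, ∠ = arctan(2821/875) ≈ 72.77°
pole (s+80): 80 + j2821 → |·| = √(80²+2821²) = √7964441 ≈ 2822.1, ∠ = arctan(2821/80) ≈ 88.38°
pole (s+809): 809 + j2821 → |·| = √(809²+2821²) = √8612522 ≈ 2934.7, ∠ = arctan(2821/809) ≈ 74.00°
|G| = 2 · 8.3531e+06 / 8.282e+06 ≈ 2.0172
Gain = 20 log₁₀(2.0172) ≈ 6.09 dB
∠G = 158.71° − 162.38° = -3.67°

At s = jω = j8750:
zero (s+200): 200 + j8750 → |·| = √(200²+8750²) = √76602500 ≈ 8752.3, ∠ = arctan(8750/200) ≈ 88.69°
zero (s+875): 875 + j8750 → |·| = √(875²+8750²) = √77328125 ≈ 8793.6, ∠ = arctan(8750/875) ≈ 84.29°
pole (s+80): 80 + j8750 → |·| = √(80²+8750²) = √76568900 ≈ 8750.4, ∠ = arctan(8750/80) ≈ 89.48°
pole (s+809): 809 + j8750 → |·| = √(809²+8750²) = √77216981 ≈ 8787.3, ∠ = arctan(8750/809) ≈ 84.72°
|G| = 2 · 7.6964e+07 / 7.6892e+07 ≈ 2.0019
Gain = 20 log₁₀(2.0019) ≈ 6.03 dB
∠G = 172.98° − 174.20° = -1.22°

ω = 2821: 6.1 dB, -3.7°; ω = 8750: 6.0 dB, -1.2°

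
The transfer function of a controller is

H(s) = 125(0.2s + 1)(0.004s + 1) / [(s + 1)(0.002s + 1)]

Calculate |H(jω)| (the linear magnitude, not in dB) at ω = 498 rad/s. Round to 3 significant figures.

At ω = 498 rad/s:
zero (1 + j498·0.2) = 1 + j99.6 → |·| ≈ 99.605, ∠ ≈ 89.42°
zero (1 + j498·0.004) = 1 + j1.992 → |·| ≈ 2.2289, ∠ ≈ 63.34°
pole (1 + j498·1) = 1 + j498 → |·| ≈ 498, ∠ ≈ 89.88°
pole (1 + j498·0.002) = 1 + j0.996 → |·| ≈ 1.4114, ∠ ≈ 44.89°
|H| = 125 · 99.605 · 2.2289 / (498 · 1.4114) ≈ 39.482

39.5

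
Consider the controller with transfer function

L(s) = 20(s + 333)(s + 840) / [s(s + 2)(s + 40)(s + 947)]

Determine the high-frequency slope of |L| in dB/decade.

Each pole contributes −20 dB/decade at high frequency; each zero contributes +20 dB/decade.
Net: 2 zero(s) − 4 pole(s) → -40 dB/decade.

-40 dB/decade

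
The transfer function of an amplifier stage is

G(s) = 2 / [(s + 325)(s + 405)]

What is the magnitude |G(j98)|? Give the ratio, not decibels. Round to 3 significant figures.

1.41e-05

At s = jω = j98:
pole (s+325): 325 + j98 → |·| = √(325²+98²) = √115229 ≈ 339.45, ∠ = arctan(98/325) ≈ 16.78°
pole (s+405): 405 + j98 → |·| = √(405²+98²) = √173629 ≈ 416.69, ∠ = arctan(98/405) ≈ 13.60°
|G| = 2 / 1.4145e+05 ≈ 1.4139e-05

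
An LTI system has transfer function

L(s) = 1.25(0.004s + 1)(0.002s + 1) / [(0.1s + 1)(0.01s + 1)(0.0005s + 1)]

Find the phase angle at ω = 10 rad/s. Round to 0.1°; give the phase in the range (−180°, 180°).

At ω = 10 rad/s:
zero (1 + j10·0.004) = 1 + j0.04 → |·| ≈ 1.0008, ∠ ≈ 2.29°
zero (1 + j10·0.002) = 1 + j0.02 → |·| ≈ 1.0002, ∠ ≈ 1.15°
pole (1 + j10·0.1) = 1 + j1 → |·| ≈ 1.4142, ∠ ≈ 45.00°
pole (1 + j10·0.01) = 1 + j0.1 → |·| ≈ 1.005, ∠ ≈ 5.71°
pole (1 + j10·0.0005) = 1 + j0.005 → |·| ≈ 1, ∠ ≈ 0.29°
∠L = (2.29° + 1.15°) − (45.00° + 5.71° + 0.29°) = -47.56°

-47.6°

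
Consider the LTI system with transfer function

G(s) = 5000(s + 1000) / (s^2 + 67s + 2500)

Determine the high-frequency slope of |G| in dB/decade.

Each pole contributes −20 dB/decade at high frequency; each zero contributes +20 dB/decade.
Net: 1 zero(s) − 2 pole(s) → -20 dB/decade.

-20 dB/decade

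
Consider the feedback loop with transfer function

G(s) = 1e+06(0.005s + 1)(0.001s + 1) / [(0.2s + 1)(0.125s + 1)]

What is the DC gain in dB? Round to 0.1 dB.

G(0) = 1e+06 · 1 / 1 = 1e+06
20 log₁₀(1e+06) ≈ 120.00 dB

120.0 dB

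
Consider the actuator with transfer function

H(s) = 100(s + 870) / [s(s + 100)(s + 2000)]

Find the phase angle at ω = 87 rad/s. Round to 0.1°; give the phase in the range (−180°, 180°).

At s = jω = j87:
zero (s+870): 870 + j87 → |·| = √(870²+87²) = √764469 ≈ 874.34, ∠ = arctan(87/870) ≈ 5.71°
pole (s+100): 100 + j87 → |·| = √(100²+87²) = √17569 ≈ 132.55, ∠ = arctan(87/100) ≈ 41.02°
pole (s+2000): 2000 + j87 → |·| = √(2000²+87²) = √4007569 ≈ 2001.9, ∠ = arctan(87/2000) ≈ 2.49°
pole at origin: |s| = 87, ∠ = 90.00° (in denominator)
∠H = 5.71° − 133.51° = -127.80°

-127.8°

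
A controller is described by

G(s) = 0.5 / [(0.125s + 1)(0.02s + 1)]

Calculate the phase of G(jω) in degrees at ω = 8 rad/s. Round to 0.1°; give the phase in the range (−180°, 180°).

-54.1°

At ω = 8 rad/s:
pole (1 + j8·0.125) = 1 + j1 → |·| ≈ 1.4142, ∠ ≈ 45.00°
pole (1 + j8·0.02) = 1 + j0.16 → |·| ≈ 1.0127, ∠ ≈ 9.09°
∠G = (0°) − (45.00° + 9.09°) = -54.09°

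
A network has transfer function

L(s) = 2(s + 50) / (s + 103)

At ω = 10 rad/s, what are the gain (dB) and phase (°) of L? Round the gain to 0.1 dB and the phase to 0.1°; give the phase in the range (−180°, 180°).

-0.1 dB, 5.8°

At s = jω = j10:
zero (s+50): 50 + j10 → |·| = √(50²+10²) = √2600 ≈ 50.99, ∠ = arctan(10/50) ≈ 11.31°
pole (s+103): 103 + j10 → |·| = √(103²+10²) = √10709 ≈ 103.48, ∠ = arctan(10/103) ≈ 5.55°
|L| = 2 · 50.99 / 103.48 ≈ 0.9855
Gain = 20 log₁₀(0.9855) ≈ -0.13 dB
∠L = 11.31° − 5.55° = 5.76°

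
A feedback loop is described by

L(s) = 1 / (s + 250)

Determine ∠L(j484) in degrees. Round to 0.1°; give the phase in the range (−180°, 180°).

-62.7°

At s = jω = j484:
pole (s+250): 250 + j484 → |·| = √(250²+484²) = √296756 ≈ 544.75, ∠ = arctan(484/250) ≈ 62.68°
∠L = 0.00° − 62.68° = -62.68°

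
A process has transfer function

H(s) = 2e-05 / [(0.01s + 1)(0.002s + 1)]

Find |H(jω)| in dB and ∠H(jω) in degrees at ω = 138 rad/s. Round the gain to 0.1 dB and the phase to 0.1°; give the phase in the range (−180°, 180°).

-98.9 dB, -69.5°

At ω = 138 rad/s:
pole (1 + j138·0.01) = 1 + j1.38 → |·| ≈ 1.7042, ∠ ≈ 54.07°
pole (1 + j138·0.002) = 1 + j0.276 → |·| ≈ 1.0374, ∠ ≈ 15.43°
|H| = 2e-05 · 1 / (1.7042 · 1.0374) ≈ 1.1313e-05
Gain = 20 log₁₀(1.1313e-05) ≈ -98.93 dB
∠H = (0°) − (54.07° + 15.43°) = -69.50°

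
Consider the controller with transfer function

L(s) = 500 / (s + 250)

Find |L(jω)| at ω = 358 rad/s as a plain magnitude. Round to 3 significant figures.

At s = jω = j358:
pole (s+250): 250 + j358 → |·| = √(250²+358²) = √190664 ≈ 436.65, ∠ = arctan(358/250) ≈ 55.07°
|L| = 500 / 436.65 ≈ 1.1451

1.15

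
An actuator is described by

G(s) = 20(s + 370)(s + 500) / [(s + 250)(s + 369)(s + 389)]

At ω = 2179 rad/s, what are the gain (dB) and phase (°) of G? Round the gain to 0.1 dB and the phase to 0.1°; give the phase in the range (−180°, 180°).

At s = jω = j2179:
zero (s+370): 370 + j2179 → |·| = √(370²+2179²) = √4884941 ≈ 2210.2, ∠ = arctan(2179/370) ≈ 80.36°
zero (s+500): 500 + j2179 → |·| = √(500²+2179²) = √4998041 ≈ 2235.6, ∠ = arctan(2179/500) ≈ 77.08°
pole (s+250): 250 + j2179 → |·| = √(250²+2179²) = √4810541 ≈ 2193.3, ∠ = arctan(2179/250) ≈ 83.45°
pole (s+369): 369 + j2179 → |·| = √(369²+2179²) = √4884202 ≈ 2210, ∠ = arctan(2179/369) ≈ 80.39°
pole (s+389): 389 + j2179 → |·| = √(389²+2179²) = √4899362 ≈ 2213.5, ∠ = arctan(2179/389) ≈ 79.88°
|G| = 20 · 4.9411e+06 / 1.0729e+10 ≈ 0.0092107
Gain = 20 log₁₀(0.0092107) ≈ -40.71 dB
∠G = 157.44° − 243.72° = -86.28°

-40.7 dB, -86.3°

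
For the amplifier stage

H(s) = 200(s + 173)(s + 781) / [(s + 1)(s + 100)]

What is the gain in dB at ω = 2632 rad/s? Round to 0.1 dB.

At s = jω = j2632:
zero (s+173): 173 + j2632 → |·| = √(173²+2632²) = √6957353 ≈ 2637.7, ∠ = arctan(2632/173) ≈ 86.24°
zero (s+781): 781 + j2632 → |·| = √(781²+2632²) = √7537385 ≈ 2745.4, ∠ = arctan(2632/781) ≈ 73.47°
pole (s+1): 1 + j2632 → |·| = √(1²+2632²) = √6927425 ≈ 2632, ∠ = arctan(2632/1) ≈ 89.98°
pole (s+100): 100 + j2632 → |·| = √(100²+2632²) = √6937424 ≈ 2633.9, ∠ = arctan(2632/100) ≈ 87.82°
|H| = 200 · 7.2415e+06 / 6.9324e+06 ≈ 208.92
Gain = 20 log₁₀(208.92) ≈ 46.40 dB

46.4 dB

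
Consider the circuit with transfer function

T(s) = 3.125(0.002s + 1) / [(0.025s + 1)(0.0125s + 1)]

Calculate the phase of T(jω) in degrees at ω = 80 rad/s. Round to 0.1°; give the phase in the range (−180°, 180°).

-99.3°

At ω = 80 rad/s:
zero (1 + j80·0.002) = 1 + j0.16 → |·| ≈ 1.0127, ∠ ≈ 9.09°
pole (1 + j80·0.025) = 1 + j2 → |·| ≈ 2.2361, ∠ ≈ 63.43°
pole (1 + j80·0.0125) = 1 + j1 → |·| ≈ 1.4142, ∠ ≈ 45.00°
∠T = (9.09°) − (63.43° + 45.00°) = -99.34°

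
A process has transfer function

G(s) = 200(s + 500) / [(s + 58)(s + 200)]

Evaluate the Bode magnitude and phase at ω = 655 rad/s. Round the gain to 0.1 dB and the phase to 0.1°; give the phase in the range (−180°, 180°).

-8.7 dB, -105.3°

At s = jω = j655:
zero (s+500): 500 + j655 → |·| = √(500²+655²) = √679025 ≈ 824.03, ∠ = arctan(655/500) ≈ 52.64°
pole (s+58): 58 + j655 → |·| = √(58²+655²) = √432389 ≈ 657.56, ∠ = arctan(655/58) ≈ 84.94°
pole (s+200): 200 + j655 → |·| = √(200²+655²) = √469025 ≈ 684.85, ∠ = arctan(655/200) ≈ 73.02°
|G| = 200 · 824.03 / 4.5033e+05 ≈ 0.36597
Gain = 20 log₁₀(0.36597) ≈ -8.73 dB
∠G = 52.64° − 157.96° = -105.32°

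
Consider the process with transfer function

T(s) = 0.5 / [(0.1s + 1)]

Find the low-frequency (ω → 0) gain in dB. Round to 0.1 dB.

T(0) = 0.5 · 1 / 1 = 0.5
20 log₁₀(0.5) ≈ -6.02 dB

-6.0 dB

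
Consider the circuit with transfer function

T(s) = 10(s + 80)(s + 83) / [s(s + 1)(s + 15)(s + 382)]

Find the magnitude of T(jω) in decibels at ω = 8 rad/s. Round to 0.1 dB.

At s = jω = j8:
zero (s+80): 80 + j8 → |·| = √(80²+8²) = √6464 ≈ 80.399, ∠ = arctan(8/80) ≈ 5.71°
zero (s+83): 83 + j8 → |·| = √(83²+8²) = √6953 ≈ 83.385, ∠ = arctan(8/83) ≈ 5.51°
pole (s+1): 1 + j8 → |·| = √(1²+8²) = √65 ≈ 8.0623, ∠ = arctan(8/1) ≈ 82.87°
pole (s+15): 15 + j8 → |·| = √(15²+8²) = √289 ≈ 17, ∠ = arctan(8/15) ≈ 28.07°
pole (s+382): 382 + j8 → |·| = √(382²+8²) = √145988 ≈ 382.08, ∠ = arctan(8/382) ≈ 1.20°
pole at origin: |s| = 8, ∠ = 90.00° (in denominator)
|T| = 10 · 6704.1 / 4.1894e+05 ≈ 0.16003
Gain = 20 log₁₀(0.16003) ≈ -15.92 dB

-15.9 dB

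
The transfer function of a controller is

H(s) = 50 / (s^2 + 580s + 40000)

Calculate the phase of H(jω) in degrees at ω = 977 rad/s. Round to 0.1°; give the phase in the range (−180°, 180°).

Substitute s = j977:
Numerator: 50 = 50 + j0
Denominator: (j977)^2 + 580(j977) + 40000 = -914529 + j566660
|N| = √(50² + 0²) ≈ 50, ∠N ≈ 0.00°
|D| = √(914529² + 566660²) ≈ 1.0759e+06, ∠D ≈ 148.22°
∠H = 0.00° − 148.22° = -148.22°

-148.2°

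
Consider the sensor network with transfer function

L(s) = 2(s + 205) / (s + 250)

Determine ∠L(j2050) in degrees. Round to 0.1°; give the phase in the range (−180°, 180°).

At s = jω = j2050:
zero (s+205): 205 + j2050 → |·| = √(205²+2050²) = √4244525 ≈ 2060.2, ∠ = arctan(2050/205) ≈ 84.29°
pole (s+250): 250 + j2050 → |·| = √(250²+2050²) = √4265000 ≈ 2065.2, ∠ = arctan(2050/250) ≈ 83.05°
∠L = 84.29° − 83.05° = 1.24°

1.2°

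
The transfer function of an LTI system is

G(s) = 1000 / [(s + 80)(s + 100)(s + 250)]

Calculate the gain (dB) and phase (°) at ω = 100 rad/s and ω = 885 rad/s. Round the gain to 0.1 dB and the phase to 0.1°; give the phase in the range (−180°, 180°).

At s = jω = j100:
pole (s+80): 80 + j100 → |·| = √(80²+100²) = √16400 ≈ 128.06, ∠ = arctan(100/80) ≈ 51.34°
pole (s+100): 100 + j100 → |·| = √(100²+100²) = √20000 ≈ 141.42, ∠ = arctan(100/100) ≈ 45.00°
pole (s+250): 250 + j100 → |·| = √(250²+100²) = √72500 ≈ 269.26, ∠ = arctan(100/250) ≈ 21.80°
|G| = 1000 / 4.8764e+06 ≈ 0.00020507
Gain = 20 log₁₀(0.00020507) ≈ -73.76 dB
∠G = 0.00° − 118.14° = -118.14°

At s = jω = j885:
pole (s+80): 80 + j885 → |·| = √(80²+885²) = √789625 ≈ 888.61, ∠ = arctan(885/80) ≈ 84.83°
pole (s+100): 100 + j885 → |·| = √(100²+885²) = √793225 ≈ 890.63, ∠ = arctan(885/100) ≈ 83.55°
pole (s+250): 250 + j885 → |·| = √(250²+885²) = √845725 ≈ 919.63, ∠ = arctan(885/250) ≈ 74.23°
|G| = 1000 / 7.2782e+08 ≈ 1.374e-06
Gain = 20 log₁₀(1.374e-06) ≈ -117.24 dB
∠G = 0.00° − 242.61° = -242.61° ≡ 117.39° (principal value)

ω = 100: -73.8 dB, -118.1°; ω = 885: -117.2 dB, 117.4°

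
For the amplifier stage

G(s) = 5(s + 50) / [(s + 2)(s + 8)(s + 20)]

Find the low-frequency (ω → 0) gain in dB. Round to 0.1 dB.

-2.1 dB

G(0) = 5·50 / (2·8·20) = 0.78125
20 log₁₀(0.78125) ≈ -2.14 dB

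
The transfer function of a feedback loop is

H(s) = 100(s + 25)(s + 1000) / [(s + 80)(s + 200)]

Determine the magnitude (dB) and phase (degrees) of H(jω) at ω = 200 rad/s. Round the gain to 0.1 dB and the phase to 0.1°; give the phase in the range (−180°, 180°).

50.6 dB, -19.0°

At s = jω = j200:
zero (s+25): 25 + j200 → |·| = √(25²+200²) = √40625 ≈ 201.56, ∠ = arctan(200/25) ≈ 82.87°
zero (s+1000): 1000 + j200 → |·| = √(1000²+200²) = √1040000 ≈ 1019.8, ∠ = arctan(200/1000) ≈ 11.31°
pole (s+80): 80 + j200 → |·| = √(80²+200²) = √46400 ≈ 215.41, ∠ = arctan(200/80) ≈ 68.20°
pole (s+200): 200 + j200 → |·| = √(200²+200²) = √80000 ≈ 282.84, ∠ = arctan(200/200) ≈ 45.00°
|H| = 100 · 2.0555e+05 / 60927 ≈ 337.37
Gain = 20 log₁₀(337.37) ≈ 50.56 dB
∠H = 94.18° − 113.20° = -19.02°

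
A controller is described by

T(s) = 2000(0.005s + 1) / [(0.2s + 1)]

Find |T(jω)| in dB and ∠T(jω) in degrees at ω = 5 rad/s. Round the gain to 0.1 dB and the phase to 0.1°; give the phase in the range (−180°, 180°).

63.0 dB, -43.6°

At ω = 5 rad/s:
zero (1 + j5·0.005) = 1 + j0.025 → |·| ≈ 1.0003, ∠ ≈ 1.43°
pole (1 + j5·0.2) = 1 + j1 → |·| ≈ 1.4142, ∠ ≈ 45.00°
|T| = 2000 · 1.0003 / (1.4142) ≈ 1414.7
Gain = 20 log₁₀(1414.7) ≈ 63.01 dB
∠T = (1.43°) − (45.00°) = -43.57°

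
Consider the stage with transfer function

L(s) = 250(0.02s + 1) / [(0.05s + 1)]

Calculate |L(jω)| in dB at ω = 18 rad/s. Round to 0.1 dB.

45.9 dB

At ω = 18 rad/s:
zero (1 + j18·0.02) = 1 + j0.36 → |·| ≈ 1.0628, ∠ ≈ 19.80°
pole (1 + j18·0.05) = 1 + j0.9 → |·| ≈ 1.3454, ∠ ≈ 41.99°
|L| = 250 · 1.0628 / (1.3454) ≈ 197.49
Gain = 20 log₁₀(197.49) ≈ 45.91 dB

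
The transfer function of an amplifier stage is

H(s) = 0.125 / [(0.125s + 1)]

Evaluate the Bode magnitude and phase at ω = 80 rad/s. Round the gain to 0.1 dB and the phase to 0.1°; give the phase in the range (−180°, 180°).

At ω = 80 rad/s:
pole (1 + j80·0.125) = 1 + j10 → |·| ≈ 10.05, ∠ ≈ 84.29°
|H| = 0.125 · 1 / (10.05) ≈ 0.012438
Gain = 20 log₁₀(0.012438) ≈ -38.10 dB
∠H = (0°) − (84.29°) = -84.29°

-38.1 dB, -84.3°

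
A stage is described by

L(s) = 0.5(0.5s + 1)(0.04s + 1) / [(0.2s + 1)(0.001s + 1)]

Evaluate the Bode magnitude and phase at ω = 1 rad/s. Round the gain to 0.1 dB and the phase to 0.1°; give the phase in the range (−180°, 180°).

-5.2 dB, 17.5°

At ω = 1 rad/s:
zero (1 + j1·0.5) = 1 + j0.5 → |·| ≈ 1.118, ∠ ≈ 26.57°
zero (1 + j1·0.04) = 1 + j0.04 → |·| ≈ 1.0008, ∠ ≈ 2.29°
pole (1 + j1·0.2) = 1 + j0.2 → |·| ≈ 1.0198, ∠ ≈ 11.31°
pole (1 + j1·0.001) = 1 + j0.001 → |·| ≈ 1, ∠ ≈ 0.06°
|L| = 0.5 · 1.118 · 1.0008 / (1.0198 · 1) ≈ 0.54859
Gain = 20 log₁₀(0.54859) ≈ -5.22 dB
∠L = (26.57° + 2.29°) − (11.31° + 0.06°) = 17.49°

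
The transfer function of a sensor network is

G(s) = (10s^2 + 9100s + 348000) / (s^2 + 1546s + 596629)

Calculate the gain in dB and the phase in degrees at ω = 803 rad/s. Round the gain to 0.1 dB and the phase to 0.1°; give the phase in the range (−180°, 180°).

17.7 dB, 37.6°

Substitute s = j803:
Numerator: 10(j803)^2 + 9100(j803) + 348000 = -6100090 + j7307300
Denominator: (j803)^2 + 1546(j803) + 596629 = -48180 + j1241438
|N| = √(6100090² + 7307300²) ≈ 9.5188e+06, ∠N ≈ 129.85°
|D| = √(48180² + 1241438²) ≈ 1.2424e+06, ∠D ≈ 92.22°
|G| = 9.5188e+06 / 1.2424e+06 ≈ 7.6616
Gain = 20 log₁₀(7.6616) ≈ 17.69 dB
∠G = 129.85° − 92.22° = 37.63°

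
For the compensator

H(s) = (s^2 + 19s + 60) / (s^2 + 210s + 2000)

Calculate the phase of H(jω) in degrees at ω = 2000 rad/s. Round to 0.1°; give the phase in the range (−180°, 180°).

5.5°

Substitute s = j2000:
Numerator: (j2000)^2 + 19(j2000) + 60 = -3999940 + j38000
Denominator: (j2000)^2 + 210(j2000) + 2000 = -3998000 + j420000
|N| = √(3999940² + 38000²) ≈ 4.0001e+06, ∠N ≈ 179.46°
|D| = √(3998000² + 420000²) ≈ 4.02e+06, ∠D ≈ 174.00°
∠H = 179.46° − 174.00° = 5.46°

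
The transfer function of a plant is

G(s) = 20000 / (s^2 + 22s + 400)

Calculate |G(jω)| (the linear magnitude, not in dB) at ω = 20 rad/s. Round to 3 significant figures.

At s = jω = j20:
quadratic: (j20)² + 22·j20 + 400 = 0 + j440 → |·| ≈ 440, ∠ ≈ 90.00°
|G| = 20000 / 440 ≈ 45.455

45.5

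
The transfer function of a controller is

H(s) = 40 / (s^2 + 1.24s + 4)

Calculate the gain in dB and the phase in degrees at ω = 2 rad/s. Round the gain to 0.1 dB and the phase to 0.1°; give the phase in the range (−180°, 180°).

24.2 dB, -90.0°

At s = jω = j2:
quadratic: (j2)² + 1.24·j2 + 4 = 0 + j2.48 → |·| ≈ 2.48, ∠ ≈ 90.00°
|H| = 40 / 2.48 ≈ 16.129
Gain = 20 log₁₀(16.129) ≈ 24.15 dB
∠H = 0.00° − 90.00° = -90.00°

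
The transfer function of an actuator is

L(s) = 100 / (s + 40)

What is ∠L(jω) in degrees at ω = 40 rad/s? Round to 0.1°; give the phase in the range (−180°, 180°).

At s = jω = j40:
pole (s+40): 40 + j40 → |·| = √(40²+40²) = √3200 ≈ 56.569, ∠ = arctan(40/40) ≈ 45.00°
∠L = 0.00° − 45.00° = -45.00°

-45.0°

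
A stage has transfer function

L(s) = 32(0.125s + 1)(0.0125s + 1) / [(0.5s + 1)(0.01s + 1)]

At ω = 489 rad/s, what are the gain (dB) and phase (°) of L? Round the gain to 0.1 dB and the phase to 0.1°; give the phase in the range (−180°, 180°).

19.9 dB, 1.6°

At ω = 489 rad/s:
zero (1 + j489·0.125) = 1 + j61.125 → |·| ≈ 61.133, ∠ ≈ 89.06°
zero (1 + j489·0.0125) = 1 + j6.1125 → |·| ≈ 6.1938, ∠ ≈ 80.71°
pole (1 + j489·0.5) = 1 + j244.5 → |·| ≈ 244.5, ∠ ≈ 89.77°
pole (1 + j489·0.01) = 1 + j4.89 → |·| ≈ 4.9912, ∠ ≈ 78.44°
|L| = 32 · 61.133 · 6.1938 / (244.5 · 4.9912) ≈ 9.9289
Gain = 20 log₁₀(9.9289) ≈ 19.94 dB
∠L = (89.06° + 80.71°) − (89.77° + 78.44°) = 1.56°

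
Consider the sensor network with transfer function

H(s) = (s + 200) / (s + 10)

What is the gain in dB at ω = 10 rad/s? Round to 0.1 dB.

23.0 dB

At s = jω = j10:
zero (s+200): 200 + j10 → |·| = √(200²+10²) = √40100 ≈ 200.25, ∠ = arctan(10/200) ≈ 2.86°
pole (s+10): 10 + j10 → |·| = √(10²+10²) = √200 ≈ 14.142, ∠ = arctan(10/10) ≈ 45.00°
|H| = 1 · 200.25 / 14.142 ≈ 14.16
Gain = 20 log₁₀(14.16) ≈ 23.02 dB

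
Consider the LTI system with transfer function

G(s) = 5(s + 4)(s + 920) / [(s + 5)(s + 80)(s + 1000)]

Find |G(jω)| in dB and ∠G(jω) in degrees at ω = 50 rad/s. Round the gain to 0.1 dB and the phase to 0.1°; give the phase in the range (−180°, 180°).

-26.3 dB, -30.6°

At s = jω = j50:
zero (s+4): 4 + j50 → |·| = √(4²+50²) = √2516 ≈ 50.16, ∠ = arctan(50/4) ≈ 85.43°
zero (s+920): 920 + j50 → |·| = √(920²+50²) = √848900 ≈ 921.36, ∠ = arctan(50/920) ≈ 3.11°
pole (s+5): 5 + j50 → |·| = √(5²+50²) = √2525 ≈ 50.249, ∠ = arctan(50/5) ≈ 84.29°
pole (s+80): 80 + j50 → |·| = √(80²+50²) = √8900 ≈ 94.34, ∠ = arctan(50/80) ≈ 32.01°
pole (s+1000): 1000 + j50 → |·| = √(1000²+50²) = √1002500 ≈ 1001.2, ∠ = arctan(50/1000) ≈ 2.86°
|G| = 5 · 46215 / 4.7462e+06 ≈ 0.048686
Gain = 20 log₁₀(0.048686) ≈ -26.25 dB
∠G = 88.54° − 119.16° = -30.62°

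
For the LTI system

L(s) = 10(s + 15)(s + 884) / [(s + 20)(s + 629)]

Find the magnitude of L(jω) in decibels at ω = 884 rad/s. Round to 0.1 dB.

At s = jω = j884:
zero (s+15): 15 + j884 → |·| = √(15²+884²) = √781681 ≈ 884.13, ∠ = arctan(884/15) ≈ 89.03°
zero (s+884): 884 + j884 → |·| = √(884²+884²) = √1562912 ≈ 1250.2, ∠ = arctan(884/884) ≈ 45.00°
pole (s+20): 20 + j884 → |·| = √(20²+884²) = √781856 ≈ 884.23, ∠ = arctan(884/20) ≈ 88.70°
pole (s+629): 629 + j884 → |·| = √(629²+884²) = √1177097 ≈ 1084.9, ∠ = arctan(884/629) ≈ 54.57°
|L| = 10 · 1.1053e+06 / 9.593e+05 ≈ 11.522
Gain = 20 log₁₀(11.522) ≈ 21.23 dB

21.2 dB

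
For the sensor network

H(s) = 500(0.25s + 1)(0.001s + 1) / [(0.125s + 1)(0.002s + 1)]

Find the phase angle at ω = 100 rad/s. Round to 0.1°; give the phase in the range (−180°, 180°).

-3.3°

At ω = 100 rad/s:
zero (1 + j100·0.25) = 1 + j25 → |·| ≈ 25.02, ∠ ≈ 87.71°
zero (1 + j100·0.001) = 1 + j0.1 → |·| ≈ 1.005, ∠ ≈ 5.71°
pole (1 + j100·0.125) = 1 + j12.5 → |·| ≈ 12.54, ∠ ≈ 85.43°
pole (1 + j100·0.002) = 1 + j0.2 → |·| ≈ 1.0198, ∠ ≈ 11.31°
∠H = (87.71° + 5.71°) − (85.43° + 11.31°) = -3.32°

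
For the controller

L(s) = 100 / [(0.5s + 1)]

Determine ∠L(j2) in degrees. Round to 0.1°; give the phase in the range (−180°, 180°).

-45.0°

At ω = 2 rad/s:
pole (1 + j2·0.5) = 1 + j1 → |·| ≈ 1.4142, ∠ ≈ 45.00°
∠L = (0°) − (45.00°) = -45.00°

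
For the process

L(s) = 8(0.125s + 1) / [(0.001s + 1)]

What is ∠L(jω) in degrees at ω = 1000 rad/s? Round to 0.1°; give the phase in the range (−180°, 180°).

44.5°

At ω = 1000 rad/s:
zero (1 + j1000·0.125) = 1 + j125 → |·| ≈ 125, ∠ ≈ 89.54°
pole (1 + j1000·0.001) = 1 + j1 → |·| ≈ 1.4142, ∠ ≈ 45.00°
∠L = (89.54°) − (45.00°) = 44.54°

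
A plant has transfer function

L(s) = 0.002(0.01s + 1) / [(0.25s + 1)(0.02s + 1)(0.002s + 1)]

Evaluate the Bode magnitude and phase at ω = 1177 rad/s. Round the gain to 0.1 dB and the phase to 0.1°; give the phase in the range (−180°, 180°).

-117.5 dB, -159.2°

At ω = 1177 rad/s:
zero (1 + j1177·0.01) = 1 + j11.77 → |·| ≈ 11.812, ∠ ≈ 85.14°
pole (1 + j1177·0.25) = 1 + j294.25 → |·| ≈ 294.25, ∠ ≈ 89.81°
pole (1 + j1177·0.02) = 1 + j23.54 → |·| ≈ 23.561, ∠ ≈ 87.57°
pole (1 + j1177·0.002) = 1 + j2.354 → |·| ≈ 2.5576, ∠ ≈ 66.98°
|L| = 0.002 · 11.812 / (294.25 · 23.561 · 2.5576) ≈ 1.3323e-06
Gain = 20 log₁₀(1.3323e-06) ≈ -117.51 dB
∠L = (85.14°) − (89.81° + 87.57° + 66.98°) = -159.22°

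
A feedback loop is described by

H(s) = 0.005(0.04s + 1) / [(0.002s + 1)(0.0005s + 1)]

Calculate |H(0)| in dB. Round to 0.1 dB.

-46.0 dB

H(0) = 0.005 · 1 / 1 = 0.005
20 log₁₀(0.005) ≈ -46.02 dB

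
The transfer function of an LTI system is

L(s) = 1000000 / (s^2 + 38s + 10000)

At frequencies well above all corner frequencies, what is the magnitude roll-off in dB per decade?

-40 dB/decade

Each pole contributes −20 dB/decade at high frequency; each zero contributes +20 dB/decade.
Net: 0 zero(s) − 2 pole(s) → -40 dB/decade.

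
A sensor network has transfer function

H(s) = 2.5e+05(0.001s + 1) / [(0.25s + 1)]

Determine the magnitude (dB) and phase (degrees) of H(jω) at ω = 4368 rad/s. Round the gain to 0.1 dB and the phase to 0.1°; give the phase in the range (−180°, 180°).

60.2 dB, -12.8°

At ω = 4368 rad/s:
zero (1 + j4368·0.001) = 1 + j4.368 → |·| ≈ 4.481, ∠ ≈ 77.11°
pole (1 + j4368·0.25) = 1 + j1092 → |·| ≈ 1092, ∠ ≈ 89.95°
|H| = 2.5e+05 · 4.481 / (1092) ≈ 1025.9
Gain = 20 log₁₀(1025.9) ≈ 60.22 dB
∠H = (77.11°) − (89.95°) = -12.84°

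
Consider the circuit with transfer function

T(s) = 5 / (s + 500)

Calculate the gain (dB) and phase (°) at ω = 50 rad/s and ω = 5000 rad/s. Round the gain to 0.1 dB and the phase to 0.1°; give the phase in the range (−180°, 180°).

Substitute s = j50:
Numerator: 5 = 5 + j0
Denominator: (j50) + 500 = 500 + j50
|N| = √(5² + 0²) ≈ 5, ∠N ≈ 0.00°
|D| = √(500² + 50²) ≈ 502.49, ∠D ≈ 5.71°
|T| = 5 / 502.49 ≈ 0.0099504
Gain = 20 log₁₀(0.0099504) ≈ -40.04 dB
∠T = 0.00° − 5.71° = -5.71°

Substitute s = j5000:
Numerator: 5 = 5 + j0
Denominator: (j5000) + 500 = 500 + j5000
|N| = √(5² + 0²) ≈ 5, ∠N ≈ 0.00°
|D| = √(500² + 5000²) ≈ 5024.9, ∠D ≈ 84.29°
|T| = 5 / 5024.9 ≈ 0.00099504
Gain = 20 log₁₀(0.00099504) ≈ -60.04 dB
∠T = 0.00° − 84.29° = -84.29°

ω = 50: -40.0 dB, -5.7°; ω = 5000: -60.0 dB, -84.3°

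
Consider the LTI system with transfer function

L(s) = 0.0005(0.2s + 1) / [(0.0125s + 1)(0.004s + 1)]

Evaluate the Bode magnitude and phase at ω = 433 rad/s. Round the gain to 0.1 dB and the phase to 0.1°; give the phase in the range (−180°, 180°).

-48.1 dB, -50.2°

At ω = 433 rad/s:
zero (1 + j433·0.2) = 1 + j86.6 → |·| ≈ 86.606, ∠ ≈ 89.34°
pole (1 + j433·0.0125) = 1 + j5.4125 → |·| ≈ 5.5041, ∠ ≈ 79.53°
pole (1 + j433·0.004) = 1 + j1.732 → |·| ≈ 2, ∠ ≈ 60.00°
|L| = 0.0005 · 86.606 / (5.5041 · 2) ≈ 0.0039337
Gain = 20 log₁₀(0.0039337) ≈ -48.10 dB
∠L = (89.34°) − (79.53° + 60.00°) = -50.19°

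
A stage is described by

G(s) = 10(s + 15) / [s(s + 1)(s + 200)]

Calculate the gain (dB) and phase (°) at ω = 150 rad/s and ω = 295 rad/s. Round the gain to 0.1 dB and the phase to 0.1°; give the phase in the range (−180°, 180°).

At s = jω = j150:
zero (s+15): 15 + j150 → |·| = √(15²+150²) = √22725 ≈ 150.75, ∠ = arctan(150/15) ≈ 84.29°
pole (s+1): 1 + j150 → |·| = √(1²+150²) = √22501 ≈ 150, ∠ = arctan(150/1) ≈ 89.62°
pole (s+200): 200 + j150 → |·| = √(200²+150²) = √62500 ≈ 250, ∠ = arctan(150/200) ≈ 36.87°
pole at origin: |s| = 150, ∠ = 90.00° (in denominator)
|G| = 10 · 150.75 / 5.625e+06 ≈ 0.000268
Gain = 20 log₁₀(0.000268) ≈ -71.44 dB
∠G = 84.29° − 216.49° = -132.20°

At s = jω = j295:
zero (s+15): 15 + j295 → |·| = √(15²+295²) = √87250 ≈ 295.38, ∠ = arctan(295/15) ≈ 87.09°
pole (s+1): 1 + j295 → |·| = √(1²+295²) = √87026 ≈ 295, ∠ = arctan(295/1) ≈ 89.81°
pole (s+200): 200 + j295 → |·| = √(200²+295²) = √127025 ≈ 356.41, ∠ = arctan(295/200) ≈ 55.86°
pole at origin: |s| = 295, ∠ = 90.00° (in denominator)
|G| = 10 · 295.38 / 3.1017e+07 ≈ 9.5232e-05
Gain = 20 log₁₀(9.5232e-05) ≈ -80.42 dB
∠G = 87.09° − 235.67° = -148.58°

ω = 150: -71.4 dB, -132.2°; ω = 295: -80.4 dB, -148.6°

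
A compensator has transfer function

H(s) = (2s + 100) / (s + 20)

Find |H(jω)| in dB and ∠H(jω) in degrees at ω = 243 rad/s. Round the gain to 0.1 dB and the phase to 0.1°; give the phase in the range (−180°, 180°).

Substitute s = j243:
Numerator: 2(j243) + 100 = 100 + j486
Denominator: (j243) + 20 = 20 + j243
|N| = √(100² + 486²) ≈ 496.18, ∠N ≈ 78.37°
|D| = √(20² + 243²) ≈ 243.82, ∠D ≈ 85.29°
|H| = 496.18 / 243.82 ≈ 2.035
Gain = 20 log₁₀(2.035) ≈ 6.17 dB
∠H = 78.37° − 85.29° = -6.92°

6.2 dB, -6.9°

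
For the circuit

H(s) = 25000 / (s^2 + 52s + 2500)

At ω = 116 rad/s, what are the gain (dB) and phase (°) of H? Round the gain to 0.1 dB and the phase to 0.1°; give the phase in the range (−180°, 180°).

At s = jω = j116:
quadratic: (j116)² + 52·j116 + 2500 = -10956 + j6032 → |·| ≈ 12507, ∠ ≈ 151.16°
|H| = 25000 / 12507 ≈ 1.9989
Gain = 20 log₁₀(1.9989) ≈ 6.02 dB
∠H = 0.00° − 151.16° = -151.16°

6.0 dB, -151.2°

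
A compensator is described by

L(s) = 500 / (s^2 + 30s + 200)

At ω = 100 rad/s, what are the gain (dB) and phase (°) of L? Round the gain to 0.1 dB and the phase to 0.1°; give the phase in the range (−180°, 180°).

-26.2 dB, -163.0°

Substitute s = j100:
Numerator: 500 = 500 + j0
Denominator: (j100)^2 + 30(j100) + 200 = -9800 + j3000
|N| = √(500² + 0²) ≈ 500, ∠N ≈ 0.00°
|D| = √(9800² + 3000²) ≈ 10249, ∠D ≈ 162.98°
|L| = 500 / 10249 ≈ 0.048785
Gain = 20 log₁₀(0.048785) ≈ -26.23 dB
∠L = 0.00° − 162.98° = -162.98°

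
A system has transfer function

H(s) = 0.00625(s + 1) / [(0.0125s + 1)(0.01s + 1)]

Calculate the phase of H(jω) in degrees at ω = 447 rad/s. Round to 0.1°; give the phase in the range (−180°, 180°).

At ω = 447 rad/s:
zero (1 + j447·1) = 1 + j447 → |·| ≈ 447, ∠ ≈ 89.87°
pole (1 + j447·0.0125) = 1 + j5.5875 → |·| ≈ 5.6763, ∠ ≈ 79.85°
pole (1 + j447·0.01) = 1 + j4.47 → |·| ≈ 4.5805, ∠ ≈ 77.39°
∠H = (89.87°) − (79.85° + 77.39°) = -67.37°

-67.4°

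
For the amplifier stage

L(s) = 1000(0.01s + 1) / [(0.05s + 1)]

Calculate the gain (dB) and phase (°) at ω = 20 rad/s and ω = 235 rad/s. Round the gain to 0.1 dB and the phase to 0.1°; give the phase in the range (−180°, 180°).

ω = 20: 57.2 dB, -33.7°; ω = 235: 46.7 dB, -18.2°

At ω = 20 rad/s:
zero (1 + j20·0.01) = 1 + j0.2 → |·| ≈ 1.0198, ∠ ≈ 11.31°
pole (1 + j20·0.05) = 1 + j1 → |·| ≈ 1.4142, ∠ ≈ 45.00°
|L| = 1000 · 1.0198 / (1.4142) ≈ 721.11
Gain = 20 log₁₀(721.11) ≈ 57.16 dB
∠L = (11.31°) − (45.00°) = -33.69°

At ω = 235 rad/s:
zero (1 + j235·0.01) = 1 + j2.35 → |·| ≈ 2.5539, ∠ ≈ 66.95°
pole (1 + j235·0.05) = 1 + j11.75 → |·| ≈ 11.792, ∠ ≈ 85.14°
|L| = 1000 · 2.5539 / (11.792) ≈ 216.58
Gain = 20 log₁₀(216.58) ≈ 46.71 dB
∠L = (66.95°) − (85.14°) = -18.19°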